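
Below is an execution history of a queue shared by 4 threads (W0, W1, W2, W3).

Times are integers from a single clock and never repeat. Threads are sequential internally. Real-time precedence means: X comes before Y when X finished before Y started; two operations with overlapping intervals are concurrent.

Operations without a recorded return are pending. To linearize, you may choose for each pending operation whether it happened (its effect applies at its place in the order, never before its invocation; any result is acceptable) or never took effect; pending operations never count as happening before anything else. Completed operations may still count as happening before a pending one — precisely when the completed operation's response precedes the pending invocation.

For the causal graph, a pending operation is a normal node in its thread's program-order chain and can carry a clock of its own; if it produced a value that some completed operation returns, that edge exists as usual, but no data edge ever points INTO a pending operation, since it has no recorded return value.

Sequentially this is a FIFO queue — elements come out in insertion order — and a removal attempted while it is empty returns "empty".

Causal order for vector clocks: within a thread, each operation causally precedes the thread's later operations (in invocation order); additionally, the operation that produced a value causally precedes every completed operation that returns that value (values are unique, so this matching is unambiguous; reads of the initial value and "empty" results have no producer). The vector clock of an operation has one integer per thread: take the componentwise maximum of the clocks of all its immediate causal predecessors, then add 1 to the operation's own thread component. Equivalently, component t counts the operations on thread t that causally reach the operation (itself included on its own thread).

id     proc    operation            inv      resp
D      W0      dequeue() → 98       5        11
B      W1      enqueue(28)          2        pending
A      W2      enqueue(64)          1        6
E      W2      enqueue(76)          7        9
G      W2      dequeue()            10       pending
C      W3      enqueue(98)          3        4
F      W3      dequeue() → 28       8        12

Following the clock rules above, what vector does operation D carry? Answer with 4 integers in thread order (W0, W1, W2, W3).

root op C, invoked 3: fresh clock plus W3's own tick → (0, 0, 0, 1)
root op A, invoked 1: fresh clock plus W2's own tick → (0, 0, 1, 0)
root op B, invoked 2: fresh clock plus W1's own tick → (0, 1, 0, 0)
invoked at 7, E merges VC(A)=(0, 0, 1, 0) and bumps W2's slot → (0, 0, 2, 0)
invoked at 5, D merges VC(C)=(0, 0, 0, 1) and bumps W0's slot → (1, 0, 0, 1)
invoked at 10, G merges VC(E)=(0, 0, 2, 0) and bumps W2's slot → (0, 0, 3, 0)
invoked at 8, F merges VC(B)=(0, 1, 0, 0), VC(C)=(0, 0, 0, 1) and bumps W3's slot → (0, 1, 0, 2)
target: VC(D) = (1, 0, 0, 1)

(1, 0, 0, 1)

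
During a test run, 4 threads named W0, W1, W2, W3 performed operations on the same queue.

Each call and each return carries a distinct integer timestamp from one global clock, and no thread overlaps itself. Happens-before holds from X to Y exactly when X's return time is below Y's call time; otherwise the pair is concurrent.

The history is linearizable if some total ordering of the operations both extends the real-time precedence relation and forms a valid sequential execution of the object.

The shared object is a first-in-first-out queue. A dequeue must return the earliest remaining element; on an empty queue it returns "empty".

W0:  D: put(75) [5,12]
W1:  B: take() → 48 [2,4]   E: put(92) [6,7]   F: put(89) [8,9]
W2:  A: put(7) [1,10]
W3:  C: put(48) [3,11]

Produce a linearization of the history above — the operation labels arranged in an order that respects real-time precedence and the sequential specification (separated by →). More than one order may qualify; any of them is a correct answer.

C → A → B → D → E → F

after step 1 (C put(48)): queue <48>
after step 2 (A put(7)): queue <48,7>
after step 3 (B take() → 48): queue <7>
after step 4 (D put(75)): queue <7,75>
after step 5 (E put(92)): queue <7,75,92>
after step 6 (F put(89)): queue <7,75,92,89>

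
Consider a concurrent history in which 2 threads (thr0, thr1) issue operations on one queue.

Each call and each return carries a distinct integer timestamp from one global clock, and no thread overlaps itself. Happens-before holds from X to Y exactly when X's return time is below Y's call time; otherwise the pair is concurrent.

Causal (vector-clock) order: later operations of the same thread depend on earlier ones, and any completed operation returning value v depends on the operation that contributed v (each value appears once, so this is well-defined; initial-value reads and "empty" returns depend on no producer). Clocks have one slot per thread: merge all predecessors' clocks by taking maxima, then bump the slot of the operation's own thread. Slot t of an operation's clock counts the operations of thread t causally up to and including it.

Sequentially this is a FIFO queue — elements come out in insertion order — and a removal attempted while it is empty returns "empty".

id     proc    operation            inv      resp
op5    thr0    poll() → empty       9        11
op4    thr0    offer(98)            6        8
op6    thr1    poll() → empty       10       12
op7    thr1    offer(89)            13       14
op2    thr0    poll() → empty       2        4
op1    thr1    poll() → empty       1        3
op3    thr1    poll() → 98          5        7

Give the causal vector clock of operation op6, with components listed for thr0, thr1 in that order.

root op op1, invoked 1: fresh clock plus thr1's own tick → (0, 1)
root op op2, invoked 2: fresh clock plus thr0's own tick → (1, 0)
op4, invoked 6, takes VC(op2)=(1, 0) under max, adds 1 for thr0 → (2, 0)
op5, invoked 9, takes VC(op4)=(2, 0) under max, adds 1 for thr0 → (3, 0)
op3, invoked 5, takes VC(op1)=(0, 1), VC(op4)=(2, 0) under max, adds 1 for thr1 → (2, 2)
op6, invoked 10, takes VC(op3)=(2, 2) under max, adds 1 for thr1 → (2, 3)
op7, invoked 13, takes VC(op6)=(2, 3) under max, adds 1 for thr1 → (2, 4)
target: VC(op6) = (2, 3)

(2, 3)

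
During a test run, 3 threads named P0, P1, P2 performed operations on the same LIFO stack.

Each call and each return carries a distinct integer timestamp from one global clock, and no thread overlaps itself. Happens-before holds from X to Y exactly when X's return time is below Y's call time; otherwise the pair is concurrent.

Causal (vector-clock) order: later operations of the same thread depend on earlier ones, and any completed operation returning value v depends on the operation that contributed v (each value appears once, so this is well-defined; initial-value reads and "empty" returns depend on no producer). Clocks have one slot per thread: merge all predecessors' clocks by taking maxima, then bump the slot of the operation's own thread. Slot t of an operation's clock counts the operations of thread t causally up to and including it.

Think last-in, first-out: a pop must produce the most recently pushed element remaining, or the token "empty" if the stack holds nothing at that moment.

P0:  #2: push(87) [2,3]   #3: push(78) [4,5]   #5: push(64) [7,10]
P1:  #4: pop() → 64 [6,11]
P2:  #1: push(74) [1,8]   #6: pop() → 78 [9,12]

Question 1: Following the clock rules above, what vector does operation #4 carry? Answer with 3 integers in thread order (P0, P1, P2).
Answer: (3, 1, 0)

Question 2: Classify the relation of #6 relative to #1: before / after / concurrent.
Answer: after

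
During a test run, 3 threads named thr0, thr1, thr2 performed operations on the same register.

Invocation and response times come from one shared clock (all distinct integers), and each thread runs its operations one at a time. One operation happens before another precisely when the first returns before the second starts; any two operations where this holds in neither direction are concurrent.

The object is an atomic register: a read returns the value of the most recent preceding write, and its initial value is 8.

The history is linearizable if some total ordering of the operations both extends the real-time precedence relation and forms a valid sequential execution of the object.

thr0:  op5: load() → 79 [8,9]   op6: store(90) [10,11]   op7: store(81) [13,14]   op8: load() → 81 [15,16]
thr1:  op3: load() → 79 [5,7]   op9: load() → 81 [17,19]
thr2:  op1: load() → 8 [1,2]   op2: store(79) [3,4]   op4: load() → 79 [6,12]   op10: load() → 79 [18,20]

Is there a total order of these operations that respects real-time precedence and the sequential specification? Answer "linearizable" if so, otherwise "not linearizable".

through event 19 a valid linearization exists; event 20 (op10 responding at time 20) ends that
the 10 completed operations admit 8 real-time orders; each fails the register replay
one such order, op1, op2, op3, op4, op5, op6, op7, op8, op9, op10, breaks at step 10 where op10 load() → 79 is illegal
one such order, op1, op2, op3, op4, op5, op6, op7, op8, op10, op9, breaks at step 9 where op10 load() → 79 is illegal

not linearizable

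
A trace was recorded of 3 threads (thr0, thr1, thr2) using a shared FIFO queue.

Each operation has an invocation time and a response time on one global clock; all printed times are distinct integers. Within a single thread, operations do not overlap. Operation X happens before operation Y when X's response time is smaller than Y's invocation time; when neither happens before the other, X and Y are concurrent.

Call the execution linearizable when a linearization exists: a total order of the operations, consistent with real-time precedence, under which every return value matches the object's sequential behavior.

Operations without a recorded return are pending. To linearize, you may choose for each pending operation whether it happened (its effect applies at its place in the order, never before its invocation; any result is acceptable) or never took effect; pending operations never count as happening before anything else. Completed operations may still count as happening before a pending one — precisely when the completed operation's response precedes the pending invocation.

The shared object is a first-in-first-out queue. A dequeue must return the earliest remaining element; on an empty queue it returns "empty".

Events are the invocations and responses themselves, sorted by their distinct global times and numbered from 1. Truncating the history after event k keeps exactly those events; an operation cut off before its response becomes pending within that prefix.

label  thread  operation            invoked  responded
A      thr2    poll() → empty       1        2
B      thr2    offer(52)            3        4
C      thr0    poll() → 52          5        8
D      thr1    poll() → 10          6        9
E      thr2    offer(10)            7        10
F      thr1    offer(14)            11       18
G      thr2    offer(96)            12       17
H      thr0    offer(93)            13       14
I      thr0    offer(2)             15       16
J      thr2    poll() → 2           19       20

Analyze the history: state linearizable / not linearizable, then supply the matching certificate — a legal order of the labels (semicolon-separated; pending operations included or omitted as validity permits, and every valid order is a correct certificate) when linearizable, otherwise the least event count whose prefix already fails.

the violation lands at event 20, J's response at time 20: events 1..19 linearize, events 1..20 do not
every one of the 72 real-time-consistent orders over 10 completed FIFO queue ops fails the sequential spec
take A, B, C, D, E, F, G, H, I, J: step 4 already fails, because D poll() → 10 cannot occur there
take A, B, C, D, E, F, H, G, I, J: step 4 already fails, because D poll() → 10 cannot occur there

not linearizable — minimal violating prefix: 20 events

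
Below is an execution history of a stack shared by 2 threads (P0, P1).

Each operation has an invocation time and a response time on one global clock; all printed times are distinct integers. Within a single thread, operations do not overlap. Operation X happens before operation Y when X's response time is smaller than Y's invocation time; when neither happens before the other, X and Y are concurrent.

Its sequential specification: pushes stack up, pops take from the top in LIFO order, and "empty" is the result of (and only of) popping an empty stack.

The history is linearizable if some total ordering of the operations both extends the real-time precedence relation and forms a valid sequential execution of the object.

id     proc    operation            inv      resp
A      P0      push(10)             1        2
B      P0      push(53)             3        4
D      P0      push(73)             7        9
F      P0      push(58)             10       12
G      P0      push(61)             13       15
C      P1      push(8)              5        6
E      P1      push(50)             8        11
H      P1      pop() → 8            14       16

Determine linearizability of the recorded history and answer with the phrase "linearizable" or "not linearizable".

prefix check: 1..15 passes, 1..16 fails once H's time-16 response joins
real-time-consistent orders of the 8 completed operations: 6 — all fail the stack replay
e.g. A, B, C, D, E, F, G, H: illegal at step 8, since H pop() → 8 cannot apply there
e.g. A, B, C, D, E, F, H, G: illegal at step 7, since H pop() → 8 cannot apply there

not linearizable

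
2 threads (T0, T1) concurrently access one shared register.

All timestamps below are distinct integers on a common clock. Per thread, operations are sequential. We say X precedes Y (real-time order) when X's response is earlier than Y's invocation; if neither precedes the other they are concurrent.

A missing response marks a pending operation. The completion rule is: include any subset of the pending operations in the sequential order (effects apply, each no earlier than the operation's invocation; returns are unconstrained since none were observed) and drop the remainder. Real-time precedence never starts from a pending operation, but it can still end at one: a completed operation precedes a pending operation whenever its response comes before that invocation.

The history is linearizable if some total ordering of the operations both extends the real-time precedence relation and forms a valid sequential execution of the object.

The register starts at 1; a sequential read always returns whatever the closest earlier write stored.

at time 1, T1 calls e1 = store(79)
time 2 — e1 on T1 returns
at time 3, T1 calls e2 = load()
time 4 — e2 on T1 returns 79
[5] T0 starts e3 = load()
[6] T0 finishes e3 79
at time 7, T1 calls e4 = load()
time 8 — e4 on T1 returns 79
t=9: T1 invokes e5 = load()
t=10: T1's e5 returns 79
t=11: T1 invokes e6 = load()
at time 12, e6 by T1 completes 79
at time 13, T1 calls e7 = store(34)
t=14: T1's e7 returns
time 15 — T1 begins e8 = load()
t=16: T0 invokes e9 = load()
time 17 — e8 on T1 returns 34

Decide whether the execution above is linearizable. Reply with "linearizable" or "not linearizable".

witness order: e1, e2, e3, e4, e5, e6, e7, e8
1. e1 store(79), leaving value 79
2. e2 load() → 79, leaving value 79
3. e3 load() → 79, leaving value 79
4. e4 load() → 79, leaving value 79
5. e5 load() → 79, leaving value 79
6. e6 load() → 79, leaving value 79
7. e7 store(34), leaving value 34
8. e8 load() → 34, leaving value 34

linearizable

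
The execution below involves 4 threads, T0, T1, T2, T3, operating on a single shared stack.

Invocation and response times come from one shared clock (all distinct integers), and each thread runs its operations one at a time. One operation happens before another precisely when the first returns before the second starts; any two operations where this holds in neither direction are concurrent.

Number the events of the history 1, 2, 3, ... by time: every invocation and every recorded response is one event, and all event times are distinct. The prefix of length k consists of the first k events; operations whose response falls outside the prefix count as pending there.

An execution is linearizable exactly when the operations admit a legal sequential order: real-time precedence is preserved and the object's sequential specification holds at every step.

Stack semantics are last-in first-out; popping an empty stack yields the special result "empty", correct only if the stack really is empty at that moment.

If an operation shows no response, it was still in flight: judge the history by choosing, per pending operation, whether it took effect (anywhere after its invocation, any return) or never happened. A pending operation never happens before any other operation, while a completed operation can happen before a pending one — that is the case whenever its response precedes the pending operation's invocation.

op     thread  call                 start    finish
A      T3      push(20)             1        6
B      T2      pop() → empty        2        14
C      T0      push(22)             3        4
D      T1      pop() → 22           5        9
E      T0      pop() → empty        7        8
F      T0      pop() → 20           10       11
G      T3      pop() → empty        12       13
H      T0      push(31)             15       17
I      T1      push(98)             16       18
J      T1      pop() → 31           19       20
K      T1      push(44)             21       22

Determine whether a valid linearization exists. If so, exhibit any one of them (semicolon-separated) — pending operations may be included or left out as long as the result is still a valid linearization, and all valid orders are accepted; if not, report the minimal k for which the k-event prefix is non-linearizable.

not linearizable — minimal violating prefix: 11 events

prefix check: 1..10 passes, 1..11 fails once F's time-11 response joins
all 5 real-time-respecting orders fail — 5 completed stack operations, no legal replay
include/drop combinations of the 1 pending operation (B) were all tried; none helps
e.g. A, C, D, E, F (pending dropped): illegal at step 4, since E pop() → empty cannot apply there
e.g. A, C, E, D, F (pending dropped): illegal at step 3, since E pop() → empty cannot apply there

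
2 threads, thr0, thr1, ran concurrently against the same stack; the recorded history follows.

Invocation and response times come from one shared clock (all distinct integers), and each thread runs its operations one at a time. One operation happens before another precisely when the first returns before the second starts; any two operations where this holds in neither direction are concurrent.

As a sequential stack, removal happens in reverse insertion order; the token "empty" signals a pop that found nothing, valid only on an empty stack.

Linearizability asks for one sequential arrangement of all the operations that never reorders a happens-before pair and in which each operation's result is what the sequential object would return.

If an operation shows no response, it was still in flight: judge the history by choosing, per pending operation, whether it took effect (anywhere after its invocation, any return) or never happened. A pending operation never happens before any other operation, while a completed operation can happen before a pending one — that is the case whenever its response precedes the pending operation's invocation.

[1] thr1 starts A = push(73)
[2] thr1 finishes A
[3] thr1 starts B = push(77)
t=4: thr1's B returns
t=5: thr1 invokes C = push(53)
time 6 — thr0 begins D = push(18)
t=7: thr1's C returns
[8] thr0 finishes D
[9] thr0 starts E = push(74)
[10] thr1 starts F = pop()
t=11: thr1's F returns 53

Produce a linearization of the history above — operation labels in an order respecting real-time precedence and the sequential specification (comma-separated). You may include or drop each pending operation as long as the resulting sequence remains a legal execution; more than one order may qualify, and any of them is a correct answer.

A, B, D, C, F

1. A push(73), leaving stack <73>
2. B push(77), leaving stack <73,77>
3. D push(18), leaving stack <73,77,18>
4. C push(53), leaving stack <73,77,18,53>
5. F pop() → 53, leaving stack <73,77,18>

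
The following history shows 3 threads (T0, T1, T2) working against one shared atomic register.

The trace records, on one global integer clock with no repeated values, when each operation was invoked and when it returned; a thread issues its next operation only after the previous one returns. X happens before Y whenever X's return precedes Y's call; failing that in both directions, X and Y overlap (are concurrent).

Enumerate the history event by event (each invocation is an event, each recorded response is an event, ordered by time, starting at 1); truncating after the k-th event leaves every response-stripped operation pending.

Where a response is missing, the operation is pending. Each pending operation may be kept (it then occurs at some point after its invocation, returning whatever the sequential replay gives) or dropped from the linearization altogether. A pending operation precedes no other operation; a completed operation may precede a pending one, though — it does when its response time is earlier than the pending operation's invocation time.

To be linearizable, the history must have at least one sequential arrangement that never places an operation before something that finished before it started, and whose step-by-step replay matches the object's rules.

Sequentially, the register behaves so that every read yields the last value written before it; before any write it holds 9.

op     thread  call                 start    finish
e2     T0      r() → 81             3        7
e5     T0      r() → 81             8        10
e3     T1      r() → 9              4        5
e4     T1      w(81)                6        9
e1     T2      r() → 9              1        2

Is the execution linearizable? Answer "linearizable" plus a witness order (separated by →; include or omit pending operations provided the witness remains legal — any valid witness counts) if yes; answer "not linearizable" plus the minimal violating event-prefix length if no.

step 1: e1 r() → 9 — value 9
step 2: e3 r() → 9 — value 9
step 3: e4 w(81) — value 81
step 4: e2 r() → 81 — value 81
step 5: e5 r() → 81 — value 81

linearizable — witness: e1 → e3 → e4 → e2 → e5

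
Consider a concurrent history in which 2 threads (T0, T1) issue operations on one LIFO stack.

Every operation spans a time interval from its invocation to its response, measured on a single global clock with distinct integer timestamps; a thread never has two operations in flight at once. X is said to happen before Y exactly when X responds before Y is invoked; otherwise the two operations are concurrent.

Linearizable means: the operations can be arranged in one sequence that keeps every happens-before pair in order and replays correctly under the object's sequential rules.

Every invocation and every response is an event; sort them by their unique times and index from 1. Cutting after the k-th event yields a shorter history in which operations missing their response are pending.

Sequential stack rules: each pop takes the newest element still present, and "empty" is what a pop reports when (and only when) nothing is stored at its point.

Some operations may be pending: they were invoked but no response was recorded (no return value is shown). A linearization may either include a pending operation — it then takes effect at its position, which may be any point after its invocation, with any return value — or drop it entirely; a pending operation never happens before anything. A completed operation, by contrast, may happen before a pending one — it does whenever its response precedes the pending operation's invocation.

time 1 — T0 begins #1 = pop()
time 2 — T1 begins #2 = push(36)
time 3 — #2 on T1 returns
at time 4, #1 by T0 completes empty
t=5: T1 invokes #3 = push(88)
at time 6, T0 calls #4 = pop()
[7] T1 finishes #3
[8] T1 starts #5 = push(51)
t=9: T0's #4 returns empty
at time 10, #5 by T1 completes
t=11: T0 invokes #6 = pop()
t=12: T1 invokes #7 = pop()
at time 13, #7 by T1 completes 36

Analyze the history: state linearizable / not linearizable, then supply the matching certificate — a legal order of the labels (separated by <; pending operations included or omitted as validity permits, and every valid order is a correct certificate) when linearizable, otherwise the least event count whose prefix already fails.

not linearizable — minimal violating prefix: 9 events

the violation lands at event 9, #4's response at time 9: events 1..8 linearize, events 1..9 do not
real-time-consistent orders of the 4 completed operations: 4 — all fail the LIFO stack replay
including or dropping the 1 pending operation (#5) in any combination fails
one such order, #1, #2, #3, #4 (pending dropped), breaks at step 4 where #4 pop() → empty is illegal
one such order, #1, #2, #4, #3 (pending dropped), breaks at step 3 where #4 pop() → empty is illegal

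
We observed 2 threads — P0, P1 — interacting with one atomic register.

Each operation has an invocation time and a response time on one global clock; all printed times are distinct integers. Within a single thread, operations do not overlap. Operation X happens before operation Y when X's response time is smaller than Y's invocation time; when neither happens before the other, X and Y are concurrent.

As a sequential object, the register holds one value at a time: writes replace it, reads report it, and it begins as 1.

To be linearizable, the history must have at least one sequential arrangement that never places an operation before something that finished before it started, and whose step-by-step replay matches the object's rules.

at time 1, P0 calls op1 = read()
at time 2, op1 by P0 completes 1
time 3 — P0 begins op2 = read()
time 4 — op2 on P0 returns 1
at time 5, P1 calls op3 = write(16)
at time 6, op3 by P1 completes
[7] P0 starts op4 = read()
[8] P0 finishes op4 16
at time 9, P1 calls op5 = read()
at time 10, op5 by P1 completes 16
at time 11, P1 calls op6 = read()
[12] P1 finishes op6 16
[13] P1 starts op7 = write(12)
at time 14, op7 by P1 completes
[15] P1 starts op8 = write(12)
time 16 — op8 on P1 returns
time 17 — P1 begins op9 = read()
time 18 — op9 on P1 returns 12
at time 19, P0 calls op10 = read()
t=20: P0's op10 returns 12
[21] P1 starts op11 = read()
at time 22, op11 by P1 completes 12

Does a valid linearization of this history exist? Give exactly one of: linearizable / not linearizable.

linearizable

a witness: op1, op2, op3, op4, op5, op6, op7, op8, op9, op10, op11
after step 1 (op1 read() → 1): value 1
after step 2 (op2 read() → 1): value 1
after step 3 (op3 write(16)): value 16
after step 4 (op4 read() → 16): value 16
after step 5 (op5 read() → 16): value 16
after step 6 (op6 read() → 16): value 16
after step 7 (op7 write(12)): value 12
after step 8 (op8 write(12)): value 12
after step 9 (op9 read() → 12): value 12
after step 10 (op10 read() → 12): value 12
after step 11 (op11 read() → 12): value 12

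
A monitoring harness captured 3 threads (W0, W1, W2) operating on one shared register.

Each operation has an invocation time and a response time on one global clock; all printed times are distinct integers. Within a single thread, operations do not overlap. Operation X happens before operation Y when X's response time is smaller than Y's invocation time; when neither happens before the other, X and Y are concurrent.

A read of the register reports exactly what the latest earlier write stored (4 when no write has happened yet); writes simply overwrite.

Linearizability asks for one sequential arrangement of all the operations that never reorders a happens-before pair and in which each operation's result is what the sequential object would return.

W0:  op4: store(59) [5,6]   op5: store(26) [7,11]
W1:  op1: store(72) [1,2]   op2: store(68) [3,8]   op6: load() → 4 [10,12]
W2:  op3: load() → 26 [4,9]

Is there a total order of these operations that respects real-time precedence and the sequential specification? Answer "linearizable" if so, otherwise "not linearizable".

the violation lands at event 12, op6's response at time 12: events 1..11 linearize, events 1..12 do not
every one of the 18 real-time-consistent orders over 6 completed register ops fails the sequential spec
for example op1, op2, op3, op4, op5, op6 fails at step 3: op3 load() → 26 is not legal there
for example op1, op2, op3, op4, op6, op5 fails at step 3: op3 load() → 26 is not legal there

not linearizable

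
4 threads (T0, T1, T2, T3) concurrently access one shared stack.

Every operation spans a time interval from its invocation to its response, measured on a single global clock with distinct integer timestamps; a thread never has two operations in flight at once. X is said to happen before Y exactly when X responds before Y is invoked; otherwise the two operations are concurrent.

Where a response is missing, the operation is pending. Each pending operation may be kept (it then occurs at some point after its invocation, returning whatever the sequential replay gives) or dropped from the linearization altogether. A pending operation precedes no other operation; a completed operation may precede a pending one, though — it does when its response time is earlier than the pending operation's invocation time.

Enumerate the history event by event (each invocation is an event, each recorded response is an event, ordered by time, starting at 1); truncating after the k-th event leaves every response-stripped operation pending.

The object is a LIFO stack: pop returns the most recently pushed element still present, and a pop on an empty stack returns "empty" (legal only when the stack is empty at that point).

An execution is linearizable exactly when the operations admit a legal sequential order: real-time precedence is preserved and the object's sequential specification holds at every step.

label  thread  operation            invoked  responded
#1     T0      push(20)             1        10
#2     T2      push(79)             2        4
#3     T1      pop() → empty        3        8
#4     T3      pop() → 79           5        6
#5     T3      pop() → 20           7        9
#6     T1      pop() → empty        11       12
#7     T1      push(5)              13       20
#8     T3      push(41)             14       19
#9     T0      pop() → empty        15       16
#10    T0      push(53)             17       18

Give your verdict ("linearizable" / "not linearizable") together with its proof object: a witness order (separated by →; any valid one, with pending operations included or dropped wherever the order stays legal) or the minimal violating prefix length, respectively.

linearizable — witness: #1 → #2 → #4 → #5 → #3 → #6 → #9 → #7 → #8 → #10

step 1: #1 push(20) — stack <20>
step 2: #2 push(79) — stack <20,79>
step 3: #4 pop() → 79 — stack <20>
step 4: #5 pop() → 20 — stack <>
step 5: #3 pop() → empty — stack <>
step 6: #6 pop() → empty — stack <>
step 7: #9 pop() → empty — stack <>
step 8: #7 push(5) — stack <5>
step 9: #8 push(41) — stack <5,41>
step 10: #10 push(53) — stack <5,41,53>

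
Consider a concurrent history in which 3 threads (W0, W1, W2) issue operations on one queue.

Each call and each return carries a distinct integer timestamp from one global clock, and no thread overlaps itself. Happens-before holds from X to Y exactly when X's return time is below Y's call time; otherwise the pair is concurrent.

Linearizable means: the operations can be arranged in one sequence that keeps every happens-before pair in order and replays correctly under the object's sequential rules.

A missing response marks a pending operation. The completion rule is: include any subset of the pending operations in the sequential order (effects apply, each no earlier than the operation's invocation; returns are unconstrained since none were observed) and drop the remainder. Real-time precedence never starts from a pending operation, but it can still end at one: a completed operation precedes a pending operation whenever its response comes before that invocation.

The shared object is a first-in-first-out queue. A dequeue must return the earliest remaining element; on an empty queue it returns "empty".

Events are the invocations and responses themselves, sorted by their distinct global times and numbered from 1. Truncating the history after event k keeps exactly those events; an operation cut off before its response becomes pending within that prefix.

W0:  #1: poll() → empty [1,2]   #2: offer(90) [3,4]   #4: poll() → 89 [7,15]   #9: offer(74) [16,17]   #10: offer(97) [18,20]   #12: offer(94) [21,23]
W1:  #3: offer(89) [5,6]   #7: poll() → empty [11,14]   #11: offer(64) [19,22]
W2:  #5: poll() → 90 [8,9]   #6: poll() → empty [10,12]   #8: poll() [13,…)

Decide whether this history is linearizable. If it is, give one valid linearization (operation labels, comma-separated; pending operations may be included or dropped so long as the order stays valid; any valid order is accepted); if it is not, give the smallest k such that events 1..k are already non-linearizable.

linearizable — witness: #1, #2, #3, #5, #4, #6, #7, #8, #9, #10, #11, #12

1. #1 poll() → empty, leaving queue <>
2. #2 offer(90), leaving queue <90>
3. #3 offer(89), leaving queue <90,89>
4. #5 poll() → 90, leaving queue <89>
5. #4 poll() → 89, leaving queue <>
6. #6 poll() → empty, leaving queue <>
7. #7 poll() → empty, leaving queue <>
8. #8 poll() (pending, included), leaving queue <>
9. #9 offer(74), leaving queue <74>
10. #10 offer(97), leaving queue <74,97>
11. #11 offer(64), leaving queue <74,97,64>
12. #12 offer(94), leaving queue <74,97,64,94>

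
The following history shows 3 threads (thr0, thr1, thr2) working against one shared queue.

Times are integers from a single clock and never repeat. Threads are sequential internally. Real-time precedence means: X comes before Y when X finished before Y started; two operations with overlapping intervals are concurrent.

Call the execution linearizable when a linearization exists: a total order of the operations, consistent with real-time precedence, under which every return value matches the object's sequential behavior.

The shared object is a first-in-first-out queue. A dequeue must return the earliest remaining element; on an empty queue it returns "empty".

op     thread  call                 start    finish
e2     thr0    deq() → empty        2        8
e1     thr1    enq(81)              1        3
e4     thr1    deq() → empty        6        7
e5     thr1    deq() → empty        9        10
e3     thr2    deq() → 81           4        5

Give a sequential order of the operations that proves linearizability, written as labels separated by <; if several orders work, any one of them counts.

after step 1 (e1 enq(81)): queue <81>
after step 2 (e3 deq() → 81): queue <>
after step 3 (e2 deq() → empty): queue <>
after step 4 (e4 deq() → empty): queue <>
after step 5 (e5 deq() → empty): queue <>

e1 < e3 < e2 < e4 < e5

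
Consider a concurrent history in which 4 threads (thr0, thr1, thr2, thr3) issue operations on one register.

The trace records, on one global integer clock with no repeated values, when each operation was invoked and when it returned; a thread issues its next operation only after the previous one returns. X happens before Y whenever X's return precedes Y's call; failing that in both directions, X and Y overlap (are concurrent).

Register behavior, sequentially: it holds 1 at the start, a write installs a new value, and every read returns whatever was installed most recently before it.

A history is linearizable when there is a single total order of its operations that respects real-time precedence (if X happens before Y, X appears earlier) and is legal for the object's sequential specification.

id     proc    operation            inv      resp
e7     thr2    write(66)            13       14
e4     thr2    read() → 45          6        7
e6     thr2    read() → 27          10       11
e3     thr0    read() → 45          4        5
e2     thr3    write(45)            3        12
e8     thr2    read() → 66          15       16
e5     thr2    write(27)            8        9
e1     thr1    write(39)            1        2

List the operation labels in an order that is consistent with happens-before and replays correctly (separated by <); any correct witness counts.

step 1: e1 write(39) — value 39
step 2: e2 write(45) — value 45
step 3: e3 read() → 45 — value 45
step 4: e4 read() → 45 — value 45
step 5: e5 write(27) — value 27
step 6: e6 read() → 27 — value 27
step 7: e7 write(66) — value 66
step 8: e8 read() → 66 — value 66

e1 < e2 < e3 < e4 < e5 < e6 < e7 < e8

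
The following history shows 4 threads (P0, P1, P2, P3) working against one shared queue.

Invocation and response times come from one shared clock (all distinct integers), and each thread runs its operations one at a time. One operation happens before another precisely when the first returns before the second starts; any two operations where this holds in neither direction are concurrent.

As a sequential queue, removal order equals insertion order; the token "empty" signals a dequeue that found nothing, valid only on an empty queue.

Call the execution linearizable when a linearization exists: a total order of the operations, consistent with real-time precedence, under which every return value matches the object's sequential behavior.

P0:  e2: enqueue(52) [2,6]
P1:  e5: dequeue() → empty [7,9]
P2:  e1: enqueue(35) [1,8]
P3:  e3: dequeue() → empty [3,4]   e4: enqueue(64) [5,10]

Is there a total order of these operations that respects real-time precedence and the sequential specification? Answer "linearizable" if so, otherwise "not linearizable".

not linearizable

prefix check: 1..8 passes, 1..9 fails once e5's time-9 response joins
the 4 completed operations admit 8 real-time orders; each fails the queue replay
include/drop combinations of the 1 pending operation (e4) were all tried; none helps
sample order e1, e2, e3, e5 (pending dropped) stalls at step 3 — e3 dequeue() → empty has no legal effect
sample order e1, e3, e2, e5 (pending dropped) stalls at step 2 — e3 dequeue() → empty has no legal effect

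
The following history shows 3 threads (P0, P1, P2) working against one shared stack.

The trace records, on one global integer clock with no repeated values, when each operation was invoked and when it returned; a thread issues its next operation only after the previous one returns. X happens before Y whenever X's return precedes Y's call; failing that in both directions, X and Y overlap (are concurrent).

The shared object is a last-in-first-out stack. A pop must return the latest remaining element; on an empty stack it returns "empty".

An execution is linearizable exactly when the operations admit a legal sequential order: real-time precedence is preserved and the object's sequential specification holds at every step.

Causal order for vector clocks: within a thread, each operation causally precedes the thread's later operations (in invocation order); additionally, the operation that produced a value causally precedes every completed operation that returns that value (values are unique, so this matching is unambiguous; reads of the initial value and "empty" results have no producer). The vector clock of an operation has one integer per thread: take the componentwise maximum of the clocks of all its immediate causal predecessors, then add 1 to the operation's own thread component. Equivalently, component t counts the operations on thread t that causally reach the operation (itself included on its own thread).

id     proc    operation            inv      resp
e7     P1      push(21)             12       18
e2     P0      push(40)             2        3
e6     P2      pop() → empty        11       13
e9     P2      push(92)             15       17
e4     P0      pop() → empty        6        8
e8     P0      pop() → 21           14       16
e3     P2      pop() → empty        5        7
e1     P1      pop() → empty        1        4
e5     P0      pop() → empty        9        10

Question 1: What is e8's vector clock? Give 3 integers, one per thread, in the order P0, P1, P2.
(4, 2, 0)

no predecessors for e3 (invoked 5): P2 increments from zero → (0, 0, 1)
no predecessors for e1 (invoked 1): P1 increments from zero → (0, 1, 0)
no predecessors for e2 (invoked 2): P0 increments from zero → (1, 0, 0)
invoked at 11, e6 merges VC(e3)=(0, 0, 1) and bumps P2's slot → (0, 0, 2)
invoked at 12, e7 merges VC(e1)=(0, 1, 0) and bumps P1's slot → (0, 2, 0)
invoked at 6, e4 merges VC(e2)=(1, 0, 0) and bumps P0's slot → (2, 0, 0)
invoked at 15, e9 merges VC(e6)=(0, 0, 2) and bumps P2's slot → (0, 0, 3)
invoked at 9, e5 merges VC(e4)=(2, 0, 0) and bumps P0's slot → (3, 0, 0)
invoked at 14, e8 merges VC(e5)=(3, 0, 0), VC(e7)=(0, 2, 0) and bumps P0's slot → (4, 2, 0)
target: VC(e8) = (4, 2, 0)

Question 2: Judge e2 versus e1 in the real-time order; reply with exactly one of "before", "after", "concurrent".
concurrent

e2 spans [2,3], e1 spans [1,4]
the intervals overlap in both directions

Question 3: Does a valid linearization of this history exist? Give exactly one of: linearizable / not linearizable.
not linearizable

prefix check: 1..7 passes, 1..8 fails once e4's time-8 response joins
every one of the 4 real-time-consistent orders over 4 completed stack ops fails the sequential spec
one such order, e1, e2, e3, e4, breaks at step 3 where e3 pop() → empty is illegal
one such order, e1, e2, e4, e3, breaks at step 3 where e4 pop() → empty is illegal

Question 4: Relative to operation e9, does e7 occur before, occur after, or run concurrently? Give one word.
concurrent

e7 spans [12,18], e9 spans [15,17]
the intervals overlap in both directions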